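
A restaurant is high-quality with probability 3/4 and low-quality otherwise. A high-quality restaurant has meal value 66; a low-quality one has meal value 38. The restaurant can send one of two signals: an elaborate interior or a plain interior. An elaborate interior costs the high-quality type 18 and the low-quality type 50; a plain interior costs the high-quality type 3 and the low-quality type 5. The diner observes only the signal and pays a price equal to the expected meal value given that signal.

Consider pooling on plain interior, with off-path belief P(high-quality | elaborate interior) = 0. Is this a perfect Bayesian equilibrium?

On the equilibrium path (plain interior) the diner holds the prior 3/4 and pays 3/4·66 + 1/4·38 = 59. Off-path (elaborate interior) belief 0 gives 0·66 + 1·38 = 38.
High-quality: plain interior gives 59 − 3 = 56; elaborate interior gives 38 − 18 = 20. Stays. ✓
Low-quality: plain interior gives 59 − 5 = 54; elaborate interior gives 38 − 50 = -12. Stays. ✓
Beliefs are Bayes-consistent on-path and both types best-respond.

Yes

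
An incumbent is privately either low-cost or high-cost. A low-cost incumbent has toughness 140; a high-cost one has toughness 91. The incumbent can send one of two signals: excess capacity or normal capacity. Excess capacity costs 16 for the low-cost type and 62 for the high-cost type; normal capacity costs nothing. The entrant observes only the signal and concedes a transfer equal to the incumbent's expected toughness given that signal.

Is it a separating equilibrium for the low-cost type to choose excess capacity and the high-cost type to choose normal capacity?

Under separation the entrant infers type exactly: excess capacity → low-cost (pays 140), normal capacity → high-cost (pays 91).
Low-cost: excess capacity gives 140 − 16 = 124; normal capacity gives 91 − 0 = 91. No deviation. ✓
High-cost: normal capacity gives 91 − 0 = 91; excess capacity gives 140 − 62 = 78. No deviation. ✓
Neither type gains from mimicking the other.

Yes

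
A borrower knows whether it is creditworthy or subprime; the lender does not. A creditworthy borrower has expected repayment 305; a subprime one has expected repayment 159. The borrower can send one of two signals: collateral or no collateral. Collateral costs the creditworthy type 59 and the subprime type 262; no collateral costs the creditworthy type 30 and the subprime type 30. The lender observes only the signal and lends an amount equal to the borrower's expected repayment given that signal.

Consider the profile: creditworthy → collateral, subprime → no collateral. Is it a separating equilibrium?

If types separate, collateral earns payment 305 and no collateral earns 159.
Creditworthy: collateral gives 305 − 59 = 246; no collateral gives 159 − 30 = 129. No deviation. ✓
Subprime: no collateral gives 159 − 30 = 129; collateral gives 305 − 262 = 43. No deviation. ✓
Both incentive constraints hold.

Yes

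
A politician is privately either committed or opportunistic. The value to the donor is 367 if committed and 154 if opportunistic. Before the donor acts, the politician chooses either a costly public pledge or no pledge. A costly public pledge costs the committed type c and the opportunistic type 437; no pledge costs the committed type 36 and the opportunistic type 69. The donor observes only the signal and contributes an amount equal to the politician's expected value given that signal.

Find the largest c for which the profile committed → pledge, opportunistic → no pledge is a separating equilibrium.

Under separation: pledge → committed (pays 367); no pledge → opportunistic (pays 154).
Opportunistic: 154 − 69 = 85 ≥ 367 − 437 = -70. Holds regardless of c. ✓
Committed: 367 − c ≥ 154 − 36, so c ≤ 367 − 118 = 249.

249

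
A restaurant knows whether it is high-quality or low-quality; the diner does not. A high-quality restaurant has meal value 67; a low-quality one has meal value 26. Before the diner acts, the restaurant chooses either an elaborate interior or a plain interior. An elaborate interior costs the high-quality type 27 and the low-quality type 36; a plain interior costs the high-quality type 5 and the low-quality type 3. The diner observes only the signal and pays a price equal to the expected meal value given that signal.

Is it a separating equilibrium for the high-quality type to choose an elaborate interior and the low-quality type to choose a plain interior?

No

Under separation the diner infers type exactly: elaborate interior → high-quality (pays 67), plain interior → low-quality (pays 26).
High-quality: elaborate interior gives 67 − 27 = 40; plain interior gives 26 − 5 = 21. No deviation. ✓
Low-quality: plain interior gives 26 − 3 = 23; elaborate interior gives 67 − 36 = 31. Would deviate. ✗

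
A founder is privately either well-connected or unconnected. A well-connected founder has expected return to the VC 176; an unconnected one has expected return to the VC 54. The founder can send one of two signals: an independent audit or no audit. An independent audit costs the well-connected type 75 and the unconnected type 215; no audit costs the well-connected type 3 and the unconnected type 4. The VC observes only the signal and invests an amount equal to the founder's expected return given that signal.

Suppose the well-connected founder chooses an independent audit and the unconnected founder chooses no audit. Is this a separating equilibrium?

If types separate, audit earns payment 176 and no audit earns 54.
Well-connected: audit gives 176 − 75 = 101; no audit gives 54 − 3 = 51. No deviation. ✓
Unconnected: no audit gives 54 − 4 = 50; audit gives 176 − 215 = -39. No deviation. ✓
Neither type gains from mimicking the other.

Yes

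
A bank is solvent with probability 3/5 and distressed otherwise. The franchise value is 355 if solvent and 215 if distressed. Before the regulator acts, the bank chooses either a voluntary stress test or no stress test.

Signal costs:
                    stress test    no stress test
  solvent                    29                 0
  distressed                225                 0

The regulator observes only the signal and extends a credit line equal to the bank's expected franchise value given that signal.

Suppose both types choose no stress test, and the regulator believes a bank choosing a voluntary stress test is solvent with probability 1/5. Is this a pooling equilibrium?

Yes

On the equilibrium path (no stress test) the regulator holds the prior 3/5 and pays 3/5·355 + 2/5·215 = 299. Off-path (stress test) belief 1/5 gives 1/5·355 + 4/5·215 = 243.
Solvent: no stress test gives 299 − 0 = 299; stress test gives 243 − 29 = 214. Stays. ✓
Distressed: no stress test gives 299 − 0 = 299; stress test gives 243 − 225 = 18. Stays. ✓
Beliefs are Bayes-consistent on-path and both types best-respond.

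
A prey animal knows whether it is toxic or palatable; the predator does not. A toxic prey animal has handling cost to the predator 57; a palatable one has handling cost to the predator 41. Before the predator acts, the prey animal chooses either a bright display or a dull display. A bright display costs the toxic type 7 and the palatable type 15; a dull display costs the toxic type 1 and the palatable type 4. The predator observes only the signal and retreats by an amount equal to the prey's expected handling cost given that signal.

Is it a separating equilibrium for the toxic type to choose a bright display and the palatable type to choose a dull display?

If types separate, bright display earns payment 57 and dull display earns 41.
Toxic: bright display gives 57 − 7 = 50; dull display gives 41 − 1 = 40. No deviation. ✓
Palatable: dull display gives 41 − 4 = 37; bright display gives 57 − 15 = 42. Would deviate. ✗

No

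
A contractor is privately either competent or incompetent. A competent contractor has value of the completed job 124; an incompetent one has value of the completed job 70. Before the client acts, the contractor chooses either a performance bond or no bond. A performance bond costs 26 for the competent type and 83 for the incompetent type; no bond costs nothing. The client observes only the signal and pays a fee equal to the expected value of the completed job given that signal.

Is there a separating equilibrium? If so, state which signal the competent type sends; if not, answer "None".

bond

Try competent → bond, incompetent → no bond:
  Under separation the client infers type exactly: bond → competent (pays 124), no bond → incompetent (pays 70).
  Competent: bond gives 124 − 26 = 98; no bond gives 70 − 0 = 70. No deviation. ✓
  Incompetent: no bond gives 70 − 0 = 70; bond gives 124 − 83 = 41. No deviation. ✓
Both hold — the competent type sends bond.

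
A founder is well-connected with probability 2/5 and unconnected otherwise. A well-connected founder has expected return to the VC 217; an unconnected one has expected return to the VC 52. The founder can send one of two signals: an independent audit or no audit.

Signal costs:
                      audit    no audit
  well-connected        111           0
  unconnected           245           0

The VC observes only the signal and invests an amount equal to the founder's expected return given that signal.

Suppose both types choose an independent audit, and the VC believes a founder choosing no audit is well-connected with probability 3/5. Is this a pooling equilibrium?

At the pooled signal (audit) the VC holds the prior 2/5 and pays 2/5·217 + 3/5·52 = 118. Off-path (no audit) belief 3/5 gives 3/5·217 + 2/5·52 = 151.
Well-connected: audit gives 118 − 111 = 7; no audit gives 151 − 0 = 151. Deviates. ✗
Unconnected: audit gives 118 − 245 = -127; no audit gives 151 − 0 = 151. Deviates. ✗

No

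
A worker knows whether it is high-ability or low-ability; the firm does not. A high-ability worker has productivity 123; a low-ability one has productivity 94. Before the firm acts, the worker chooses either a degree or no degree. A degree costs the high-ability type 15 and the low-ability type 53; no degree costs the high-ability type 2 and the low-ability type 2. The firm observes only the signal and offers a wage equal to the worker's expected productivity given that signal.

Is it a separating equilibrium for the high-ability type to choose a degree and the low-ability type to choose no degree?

Under separation the firm infers type exactly: degree → high-ability (pays 123), no degree → low-ability (pays 94).
High-ability: degree gives 123 − 15 = 108; no degree gives 94 − 2 = 92. No deviation. ✓
Low-ability: no degree gives 94 − 2 = 92; degree gives 123 − 53 = 70. No deviation. ✓
Both incentive constraints hold.

Yes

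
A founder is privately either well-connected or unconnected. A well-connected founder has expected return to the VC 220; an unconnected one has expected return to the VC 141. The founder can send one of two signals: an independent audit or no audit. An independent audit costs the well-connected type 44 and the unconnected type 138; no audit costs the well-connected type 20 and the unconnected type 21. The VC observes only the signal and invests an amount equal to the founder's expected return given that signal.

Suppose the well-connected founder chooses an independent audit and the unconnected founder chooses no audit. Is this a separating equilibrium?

If types separate, audit earns payment 220 and no audit earns 141.
Well-connected: audit gives 220 − 44 = 176; no audit gives 141 − 20 = 121. No deviation. ✓
Unconnected: no audit gives 141 − 21 = 120; audit gives 220 − 138 = 82. No deviation. ✓
Both incentive constraints hold.

Yes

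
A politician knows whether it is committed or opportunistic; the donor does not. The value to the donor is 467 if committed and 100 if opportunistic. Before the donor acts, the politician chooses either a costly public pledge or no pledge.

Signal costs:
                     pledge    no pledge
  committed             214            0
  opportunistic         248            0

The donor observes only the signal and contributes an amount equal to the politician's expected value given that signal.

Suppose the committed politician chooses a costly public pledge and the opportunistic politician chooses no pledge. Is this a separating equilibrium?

No

If types separate, pledge earns payment 467 and no pledge earns 100.
Committed: pledge gives 467 − 214 = 253; no pledge gives 100 − 0 = 100. No deviation. ✓
Opportunistic: no pledge gives 100 − 0 = 100; pledge gives 467 − 248 = 219. Would deviate. ✗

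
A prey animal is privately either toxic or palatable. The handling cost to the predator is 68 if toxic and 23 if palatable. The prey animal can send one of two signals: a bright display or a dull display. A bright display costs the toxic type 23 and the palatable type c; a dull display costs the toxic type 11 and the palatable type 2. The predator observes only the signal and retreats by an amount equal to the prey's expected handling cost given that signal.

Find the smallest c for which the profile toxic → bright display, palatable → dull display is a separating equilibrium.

47

Under separation: bright display → toxic (pays 68); dull display → palatable (pays 23).
Toxic: 68 − 23 = 45 ≥ 23 − 11 = 12. Holds regardless of c. ✓
Palatable: 23 − 2 ≥ 68 − c, so c ≥ 68 − 21 = 47.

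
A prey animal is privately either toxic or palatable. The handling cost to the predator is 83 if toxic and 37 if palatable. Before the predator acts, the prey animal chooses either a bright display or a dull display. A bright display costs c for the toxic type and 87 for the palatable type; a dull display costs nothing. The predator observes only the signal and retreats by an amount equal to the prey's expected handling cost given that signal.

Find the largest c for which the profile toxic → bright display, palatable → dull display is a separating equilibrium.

Under separation: bright display → toxic (pays 83); dull display → palatable (pays 37).
Palatable: 37 − 0 = 37 ≥ 83 − 87 = -4. Holds regardless of c. ✓
Toxic: 83 − c ≥ 37 − 0, so c ≤ 83 − 37 = 46.

46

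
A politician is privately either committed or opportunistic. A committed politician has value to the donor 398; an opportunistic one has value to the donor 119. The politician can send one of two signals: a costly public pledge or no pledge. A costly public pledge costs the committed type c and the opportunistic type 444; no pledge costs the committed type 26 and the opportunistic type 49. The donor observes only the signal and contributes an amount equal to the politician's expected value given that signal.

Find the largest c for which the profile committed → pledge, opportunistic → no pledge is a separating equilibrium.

Under separation: pledge → committed (pays 398); no pledge → opportunistic (pays 119).
Opportunistic: 119 − 49 = 70 ≥ 398 − 444 = -46. Holds regardless of c. ✓
Committed: 398 − c ≥ 119 − 26, so c ≤ 398 − 93 = 305.

305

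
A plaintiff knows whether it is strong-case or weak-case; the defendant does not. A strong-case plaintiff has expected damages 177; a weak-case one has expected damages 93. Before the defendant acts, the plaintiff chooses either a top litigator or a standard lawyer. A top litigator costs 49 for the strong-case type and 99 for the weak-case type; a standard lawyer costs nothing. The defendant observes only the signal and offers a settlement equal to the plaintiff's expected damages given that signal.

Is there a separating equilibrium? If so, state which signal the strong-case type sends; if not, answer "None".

top litigator

Try strong-case → top litigator, weak-case → standard lawyer:
  If types separate, top litigator earns payment 177 and standard lawyer earns 93.
  Strong-case: top litigator gives 177 − 49 = 128; standard lawyer gives 93 − 0 = 93. No deviation. ✓
  Weak-case: standard lawyer gives 93 − 0 = 93; top litigator gives 177 − 99 = 78. No deviation. ✓
Both hold — the strong-case type sends top litigator.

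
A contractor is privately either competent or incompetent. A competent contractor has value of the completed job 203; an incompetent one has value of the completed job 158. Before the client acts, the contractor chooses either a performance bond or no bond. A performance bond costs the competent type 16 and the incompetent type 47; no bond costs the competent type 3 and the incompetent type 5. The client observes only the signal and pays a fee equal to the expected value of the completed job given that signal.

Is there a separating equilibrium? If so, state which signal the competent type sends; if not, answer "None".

Try competent → bond, incompetent → no bond:
  If types separate, bond earns payment 203 and no bond earns 158.
  Competent: bond gives 203 − 16 = 187; no bond gives 158 − 3 = 155. No deviation. ✓
  Incompetent: no bond gives 158 − 5 = 153; bond gives 203 − 47 = 156. Would deviate. ✗
Try competent → no bond, incompetent → bond:
  If types separate, no bond earns payment 203 and bond earns 158.
  Competent: no bond gives 203 − 3 = 200; bond gives 158 − 16 = 142. No deviation. ✓
  Incompetent: bond gives 158 − 47 = 111; no bond gives 203 − 5 = 198. Would deviate. ✗
Neither assignment is incentive-compatible.

None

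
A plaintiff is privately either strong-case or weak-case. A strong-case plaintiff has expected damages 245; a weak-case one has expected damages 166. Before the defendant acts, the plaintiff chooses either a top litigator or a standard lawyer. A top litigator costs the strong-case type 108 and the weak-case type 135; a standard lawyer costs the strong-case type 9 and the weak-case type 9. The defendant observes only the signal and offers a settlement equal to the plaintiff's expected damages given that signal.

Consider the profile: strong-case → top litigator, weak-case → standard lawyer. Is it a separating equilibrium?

If types separate, top litigator earns payment 245 and standard lawyer earns 166.
Strong-case: top litigator gives 245 − 108 = 137; standard lawyer gives 166 − 9 = 157. Would deviate. ✗
Weak-case: standard lawyer gives 166 − 9 = 157; top litigator gives 245 − 135 = 110. No deviation. ✓

No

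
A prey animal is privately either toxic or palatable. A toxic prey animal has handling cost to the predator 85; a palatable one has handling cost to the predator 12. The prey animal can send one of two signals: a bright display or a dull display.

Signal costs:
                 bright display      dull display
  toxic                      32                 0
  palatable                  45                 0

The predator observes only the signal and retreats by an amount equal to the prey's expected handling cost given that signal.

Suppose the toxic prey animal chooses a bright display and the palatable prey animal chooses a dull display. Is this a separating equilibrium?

If types separate, bright display earns payment 85 and dull display earns 12.
Toxic: bright display gives 85 − 32 = 53; dull display gives 12 − 0 = 12. No deviation. ✓
Palatable: dull display gives 12 − 0 = 12; bright display gives 85 − 45 = 40. Would deviate. ✗

No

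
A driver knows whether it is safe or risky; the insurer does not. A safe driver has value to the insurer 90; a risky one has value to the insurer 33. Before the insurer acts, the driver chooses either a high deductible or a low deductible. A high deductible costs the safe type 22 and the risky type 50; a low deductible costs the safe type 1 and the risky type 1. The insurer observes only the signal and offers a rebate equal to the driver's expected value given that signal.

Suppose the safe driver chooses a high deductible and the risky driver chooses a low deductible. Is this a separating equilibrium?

No

Under separation the insurer infers type exactly: high deductible → safe (pays 90), low deductible → risky (pays 33).
Safe: high deductible gives 90 − 22 = 68; low deductible gives 33 − 1 = 32. No deviation. ✓
Risky: low deductible gives 33 − 1 = 32; high deductible gives 90 − 50 = 40. Would deviate. ✗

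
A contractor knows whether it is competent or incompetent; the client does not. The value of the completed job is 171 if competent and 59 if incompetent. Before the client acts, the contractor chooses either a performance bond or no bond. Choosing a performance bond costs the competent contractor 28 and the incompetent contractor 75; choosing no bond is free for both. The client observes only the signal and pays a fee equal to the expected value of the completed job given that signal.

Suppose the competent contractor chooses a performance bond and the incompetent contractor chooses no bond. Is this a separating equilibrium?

No

If types separate, bond earns payment 171 and no bond earns 59.
Competent: bond gives 171 − 28 = 143; no bond gives 59 − 0 = 59. No deviation. ✓
Incompetent: no bond gives 59 − 0 = 59; bond gives 171 − 75 = 96. Would deviate. ✗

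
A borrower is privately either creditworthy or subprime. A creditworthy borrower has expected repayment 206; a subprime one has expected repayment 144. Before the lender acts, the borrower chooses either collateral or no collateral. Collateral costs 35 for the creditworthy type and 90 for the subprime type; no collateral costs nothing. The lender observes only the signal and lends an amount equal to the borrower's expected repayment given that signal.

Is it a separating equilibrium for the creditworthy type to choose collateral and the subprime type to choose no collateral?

If types separate, collateral earns payment 206 and no collateral earns 144.
Creditworthy: collateral gives 206 − 35 = 171; no collateral gives 144 − 0 = 144. No deviation. ✓
Subprime: no collateral gives 144 − 0 = 144; collateral gives 206 − 90 = 116. No deviation. ✓
Both incentive constraints hold.

Yes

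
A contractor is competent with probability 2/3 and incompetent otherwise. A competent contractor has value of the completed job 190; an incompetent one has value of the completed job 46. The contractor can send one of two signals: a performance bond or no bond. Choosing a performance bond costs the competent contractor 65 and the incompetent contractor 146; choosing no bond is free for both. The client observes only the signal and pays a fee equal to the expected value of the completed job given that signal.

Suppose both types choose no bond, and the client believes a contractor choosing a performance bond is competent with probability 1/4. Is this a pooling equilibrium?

Yes

At the pooled signal (no bond) the client holds the prior 2/3 and pays 2/3·190 + 1/3·46 = 142. Off-path (bond) belief 1/4 gives 1/4·190 + 3/4·46 = 82.
Competent: no bond gives 142 − 0 = 142; bond gives 82 − 65 = 17. Stays. ✓
Incompetent: no bond gives 142 − 0 = 142; bond gives 82 − 146 = -64. Stays. ✓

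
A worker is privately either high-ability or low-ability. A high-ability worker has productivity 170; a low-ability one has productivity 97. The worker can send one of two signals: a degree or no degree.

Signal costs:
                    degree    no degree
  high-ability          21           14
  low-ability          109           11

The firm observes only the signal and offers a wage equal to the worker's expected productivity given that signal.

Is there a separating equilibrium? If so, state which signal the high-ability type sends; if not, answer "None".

Try high-ability → degree, low-ability → no degree:
  If types separate, degree earns payment 170 and no degree earns 97.
  High-ability: degree gives 170 − 21 = 149; no degree gives 97 − 14 = 83. No deviation. ✓
  Low-ability: no degree gives 97 − 11 = 86; degree gives 170 − 109 = 61. No deviation. ✓
Both hold — the high-ability type sends degree.

degree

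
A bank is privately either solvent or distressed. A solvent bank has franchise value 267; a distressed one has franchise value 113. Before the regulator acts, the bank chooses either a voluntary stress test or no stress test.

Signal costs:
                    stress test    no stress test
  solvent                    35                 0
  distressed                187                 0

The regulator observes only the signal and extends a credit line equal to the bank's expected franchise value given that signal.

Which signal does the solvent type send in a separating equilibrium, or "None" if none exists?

Try solvent → stress test, distressed → no stress test:
  If types separate, stress test earns payment 267 and no stress test earns 113.
  Solvent: stress test gives 267 − 35 = 232; no stress test gives 113 − 0 = 113. No deviation. ✓
  Distressed: no stress test gives 113 − 0 = 113; stress test gives 267 − 187 = 80. No deviation. ✓
Both hold — the solvent type sends stress test.

stress test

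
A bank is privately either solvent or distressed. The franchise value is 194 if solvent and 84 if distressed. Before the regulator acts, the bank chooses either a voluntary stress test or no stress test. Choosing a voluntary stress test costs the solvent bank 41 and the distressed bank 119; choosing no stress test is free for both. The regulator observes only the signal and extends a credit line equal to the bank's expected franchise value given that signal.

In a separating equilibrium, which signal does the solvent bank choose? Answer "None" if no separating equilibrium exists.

stress test

Try solvent → stress test, distressed → no stress test:
  If types separate, stress test earns payment 194 and no stress test earns 84.
  Solvent: stress test gives 194 − 41 = 153; no stress test gives 84 − 0 = 84. No deviation. ✓
  Distressed: no stress test gives 84 − 0 = 84; stress test gives 194 − 119 = 75. No deviation. ✓
Both hold — the solvent type sends stress test.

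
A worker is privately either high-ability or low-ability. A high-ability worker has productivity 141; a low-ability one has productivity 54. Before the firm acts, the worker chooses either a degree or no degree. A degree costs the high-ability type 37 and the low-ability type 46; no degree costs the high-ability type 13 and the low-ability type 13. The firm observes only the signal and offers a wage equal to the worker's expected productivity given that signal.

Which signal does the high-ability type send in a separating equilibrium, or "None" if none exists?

Try high-ability → degree, low-ability → no degree:
  If types separate, degree earns payment 141 and no degree earns 54.
  High-ability: degree gives 141 − 37 = 104; no degree gives 54 − 13 = 41. No deviation. ✓
  Low-ability: no degree gives 54 − 13 = 41; degree gives 141 − 46 = 95. Would deviate. ✗
Try high-ability → no degree, low-ability → degree:
  If types separate, no degree earns payment 141 and degree earns 54.
  High-ability: no degree gives 141 − 13 = 128; degree gives 54 − 37 = 17. No deviation. ✓
  Low-ability: degree gives 54 − 46 = 8; no degree gives 141 − 13 = 128. Would deviate. ✗
Neither assignment is incentive-compatible.

None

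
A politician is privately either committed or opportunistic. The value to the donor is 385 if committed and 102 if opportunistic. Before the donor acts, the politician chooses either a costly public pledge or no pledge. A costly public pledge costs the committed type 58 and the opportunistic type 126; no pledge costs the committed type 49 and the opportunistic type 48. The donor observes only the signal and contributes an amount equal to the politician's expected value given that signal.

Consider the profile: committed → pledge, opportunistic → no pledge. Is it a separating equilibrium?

No

If types separate, pledge earns payment 385 and no pledge earns 102.
Committed: pledge gives 385 − 58 = 327; no pledge gives 102 − 49 = 53. No deviation. ✓
Opportunistic: no pledge gives 102 − 48 = 54; pledge gives 385 − 126 = 259. Would deviate. ✗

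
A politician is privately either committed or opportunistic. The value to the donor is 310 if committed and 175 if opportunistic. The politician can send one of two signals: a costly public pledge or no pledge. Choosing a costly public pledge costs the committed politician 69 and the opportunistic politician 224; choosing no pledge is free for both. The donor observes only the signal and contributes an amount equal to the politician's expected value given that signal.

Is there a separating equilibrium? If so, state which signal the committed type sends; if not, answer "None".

pledge

Try committed → pledge, opportunistic → no pledge:
  If types separate, pledge earns payment 310 and no pledge earns 175.
  Committed: pledge gives 310 − 69 = 241; no pledge gives 175 − 0 = 175. No deviation. ✓
  Opportunistic: no pledge gives 175 − 0 = 175; pledge gives 310 − 224 = 86. No deviation. ✓
Both hold — the committed type sends pledge.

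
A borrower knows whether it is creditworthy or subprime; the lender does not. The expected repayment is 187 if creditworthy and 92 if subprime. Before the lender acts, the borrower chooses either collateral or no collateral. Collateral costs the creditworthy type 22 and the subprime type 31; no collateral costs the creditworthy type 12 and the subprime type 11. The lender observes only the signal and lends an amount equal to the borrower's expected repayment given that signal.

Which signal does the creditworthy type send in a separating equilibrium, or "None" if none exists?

None

Try creditworthy → collateral, subprime → no collateral:
  If types separate, collateral earns payment 187 and no collateral earns 92.
  Creditworthy: collateral gives 187 − 22 = 165; no collateral gives 92 − 12 = 80. No deviation. ✓
  Subprime: no collateral gives 92 − 11 = 81; collateral gives 187 − 31 = 156. Would deviate. ✗
Try creditworthy → no collateral, subprime → collateral:
  If types separate, no collateral earns payment 187 and collateral earns 92.
  Creditworthy: no collateral gives 187 − 12 = 175; collateral gives 92 − 22 = 70. No deviation. ✓
  Subprime: collateral gives 92 − 31 = 61; no collateral gives 187 − 11 = 176. Would deviate. ✗
Neither assignment is incentive-compatible.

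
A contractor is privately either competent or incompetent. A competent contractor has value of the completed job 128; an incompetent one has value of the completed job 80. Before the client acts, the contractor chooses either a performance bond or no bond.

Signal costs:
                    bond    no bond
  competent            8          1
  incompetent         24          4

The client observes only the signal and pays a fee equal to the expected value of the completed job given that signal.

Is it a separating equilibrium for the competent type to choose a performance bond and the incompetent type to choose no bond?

No

If types separate, bond earns payment 128 and no bond earns 80.
Competent: bond gives 128 − 8 = 120; no bond gives 80 − 1 = 79. No deviation. ✓
Incompetent: no bond gives 80 − 4 = 76; bond gives 128 − 24 = 104. Would deviate. ✗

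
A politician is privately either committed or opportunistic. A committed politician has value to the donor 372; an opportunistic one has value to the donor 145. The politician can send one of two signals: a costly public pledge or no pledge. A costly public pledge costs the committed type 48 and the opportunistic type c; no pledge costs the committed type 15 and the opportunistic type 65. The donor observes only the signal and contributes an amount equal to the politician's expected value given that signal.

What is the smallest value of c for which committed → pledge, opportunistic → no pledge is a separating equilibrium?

292

Under separation: pledge → committed (pays 372); no pledge → opportunistic (pays 145).
Committed: 372 − 48 = 324 ≥ 145 − 15 = 130. Holds regardless of c. ✓
Opportunistic: 145 − 65 ≥ 372 − c, so c ≥ 372 − 80 = 292.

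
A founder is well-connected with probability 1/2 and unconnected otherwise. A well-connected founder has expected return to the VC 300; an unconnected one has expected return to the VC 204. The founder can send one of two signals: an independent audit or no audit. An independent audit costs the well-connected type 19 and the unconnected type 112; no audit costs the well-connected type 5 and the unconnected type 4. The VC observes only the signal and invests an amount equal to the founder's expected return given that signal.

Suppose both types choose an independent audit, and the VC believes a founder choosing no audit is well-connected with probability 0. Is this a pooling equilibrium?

At the pooled signal (audit) the VC holds the prior 1/2 and pays 1/2·300 + 1/2·204 = 252. Off-path (no audit) belief 0 gives 0·300 + 1·204 = 204.
Well-connected: audit gives 252 − 19 = 233; no audit gives 204 − 5 = 199. Stays. ✓
Unconnected: audit gives 252 − 112 = 140; no audit gives 204 − 4 = 200. Deviates. ✗

No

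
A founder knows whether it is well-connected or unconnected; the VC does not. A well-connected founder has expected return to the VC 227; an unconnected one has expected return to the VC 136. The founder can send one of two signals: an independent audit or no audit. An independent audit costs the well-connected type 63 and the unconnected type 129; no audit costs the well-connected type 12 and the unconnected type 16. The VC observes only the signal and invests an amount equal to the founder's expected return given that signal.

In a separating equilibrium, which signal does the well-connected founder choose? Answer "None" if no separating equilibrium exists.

audit

Try well-connected → audit, unconnected → no audit:
  If types separate, audit earns payment 227 and no audit earns 136.
  Well-connected: audit gives 227 − 63 = 164; no audit gives 136 − 12 = 124. No deviation. ✓
  Unconnected: no audit gives 136 − 16 = 120; audit gives 227 − 129 = 98. No deviation. ✓
Both hold — the well-connected type sends audit.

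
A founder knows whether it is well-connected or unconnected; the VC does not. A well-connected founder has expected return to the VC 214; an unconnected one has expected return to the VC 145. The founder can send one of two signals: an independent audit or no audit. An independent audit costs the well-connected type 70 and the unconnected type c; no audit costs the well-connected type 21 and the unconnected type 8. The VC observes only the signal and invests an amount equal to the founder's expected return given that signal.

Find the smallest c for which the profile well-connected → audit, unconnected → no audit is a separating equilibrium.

Under separation: audit → well-connected (pays 214); no audit → unconnected (pays 145).
Well-connected: 214 − 70 = 144 ≥ 145 − 21 = 124. Holds regardless of c. ✓
Unconnected: 145 − 8 ≥ 214 − c, so c ≥ 214 − 137 = 77.

77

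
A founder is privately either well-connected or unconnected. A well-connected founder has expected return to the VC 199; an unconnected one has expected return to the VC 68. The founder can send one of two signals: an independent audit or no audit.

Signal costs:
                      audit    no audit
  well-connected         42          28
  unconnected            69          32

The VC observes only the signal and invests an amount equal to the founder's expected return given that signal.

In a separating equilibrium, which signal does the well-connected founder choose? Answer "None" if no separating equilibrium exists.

None

Try well-connected → audit, unconnected → no audit:
  If types separate, audit earns payment 199 and no audit earns 68.
  Well-connected: audit gives 199 − 42 = 157; no audit gives 68 − 28 = 40. No deviation. ✓
  Unconnected: no audit gives 68 − 32 = 36; audit gives 199 − 69 = 130. Would deviate. ✗
Try well-connected → no audit, unconnected → audit:
  If types separate, no audit earns payment 199 and audit earns 68.
  Well-connected: no audit gives 199 − 28 = 171; audit gives 68 − 42 = 26. No deviation. ✓
  Unconnected: audit gives 68 − 69 = -1; no audit gives 199 − 32 = 167. Would deviate. ✗
Neither assignment is incentive-compatible.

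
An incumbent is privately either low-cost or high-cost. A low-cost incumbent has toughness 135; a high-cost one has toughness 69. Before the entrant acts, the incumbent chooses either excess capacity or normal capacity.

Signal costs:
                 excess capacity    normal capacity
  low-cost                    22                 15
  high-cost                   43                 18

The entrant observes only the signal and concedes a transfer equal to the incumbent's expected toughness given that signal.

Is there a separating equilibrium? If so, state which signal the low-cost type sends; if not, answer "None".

Try low-cost → excess capacity, high-cost → normal capacity:
  Under separation the entrant infers type exactly: excess capacity → low-cost (pays 135), normal capacity → high-cost (pays 69).
  Low-cost: excess capacity gives 135 − 22 = 113; normal capacity gives 69 − 15 = 54. No deviation. ✓
  High-cost: normal capacity gives 69 − 18 = 51; excess capacity gives 135 − 43 = 92. Would deviate. ✗
Try low-cost → normal capacity, high-cost → excess capacity:
  Under separation the entrant infers type exactly: normal capacity → low-cost (pays 135), excess capacity → high-cost (pays 69).
  Low-cost: normal capacity gives 135 − 15 = 120; excess capacity gives 69 − 22 = 47. No deviation. ✓
  High-cost: excess capacity gives 69 − 43 = 26; normal capacity gives 135 − 18 = 117. Would deviate. ✗
Neither assignment is incentive-compatible.

None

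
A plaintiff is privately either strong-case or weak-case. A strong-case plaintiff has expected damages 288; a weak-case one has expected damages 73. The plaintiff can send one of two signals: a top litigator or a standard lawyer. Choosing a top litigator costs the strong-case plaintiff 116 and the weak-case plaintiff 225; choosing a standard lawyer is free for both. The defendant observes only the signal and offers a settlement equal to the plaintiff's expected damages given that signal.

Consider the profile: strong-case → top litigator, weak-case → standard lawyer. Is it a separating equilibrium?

Yes

If types separate, top litigator earns payment 288 and standard lawyer earns 73.
Strong-case: top litigator gives 288 − 116 = 172; standard lawyer gives 73 − 0 = 73. No deviation. ✓
Weak-case: standard lawyer gives 73 − 0 = 73; top litigator gives 288 − 225 = 63. No deviation. ✓
Neither type gains from mimicking the other.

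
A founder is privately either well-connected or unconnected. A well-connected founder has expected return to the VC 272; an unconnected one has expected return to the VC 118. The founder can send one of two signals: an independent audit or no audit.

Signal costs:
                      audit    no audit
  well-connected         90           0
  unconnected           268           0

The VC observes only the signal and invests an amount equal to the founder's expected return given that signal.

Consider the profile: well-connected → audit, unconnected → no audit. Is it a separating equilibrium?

Yes

If types separate, audit earns payment 272 and no audit earns 118.
Well-connected: audit gives 272 − 90 = 182; no audit gives 118 − 0 = 118. No deviation. ✓
Unconnected: no audit gives 118 − 0 = 118; audit gives 272 − 268 = 4. No deviation. ✓
Both incentive constraints hold.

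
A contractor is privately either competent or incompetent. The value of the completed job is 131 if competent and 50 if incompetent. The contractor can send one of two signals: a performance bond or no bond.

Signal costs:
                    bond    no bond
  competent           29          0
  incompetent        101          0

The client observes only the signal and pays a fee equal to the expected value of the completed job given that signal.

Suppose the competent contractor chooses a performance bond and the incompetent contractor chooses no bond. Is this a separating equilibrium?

Yes

Under separation the client infers type exactly: bond → competent (pays 131), no bond → incompetent (pays 50).
Competent: bond gives 131 − 29 = 102; no bond gives 50 − 0 = 50. No deviation. ✓
Incompetent: no bond gives 50 − 0 = 50; bond gives 131 − 101 = 30. No deviation. ✓
Neither type gains from mimicking the other.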